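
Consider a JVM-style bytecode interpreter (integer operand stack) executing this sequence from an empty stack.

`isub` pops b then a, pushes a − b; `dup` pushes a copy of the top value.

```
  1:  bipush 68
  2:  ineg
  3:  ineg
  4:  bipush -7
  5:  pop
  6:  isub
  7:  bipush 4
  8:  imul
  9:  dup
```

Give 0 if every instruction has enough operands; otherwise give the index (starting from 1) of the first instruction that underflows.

bipush 68 : [68]
ineg      : [-68]
ineg      : [68]
bipush -7 : [68, -7]
pop       : [68]
isub  — needs 2 operands, stack has 1 → underflow

6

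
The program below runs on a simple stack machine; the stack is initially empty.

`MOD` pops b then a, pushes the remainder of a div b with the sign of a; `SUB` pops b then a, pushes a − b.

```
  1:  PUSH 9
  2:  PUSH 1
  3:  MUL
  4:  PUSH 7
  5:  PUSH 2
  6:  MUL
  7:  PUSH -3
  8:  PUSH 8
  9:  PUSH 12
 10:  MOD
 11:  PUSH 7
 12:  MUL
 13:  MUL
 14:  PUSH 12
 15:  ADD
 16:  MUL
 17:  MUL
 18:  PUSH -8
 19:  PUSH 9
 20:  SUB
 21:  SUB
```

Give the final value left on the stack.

-19639

PUSH 9   [9]
PUSH 1   [9, 1]
MUL      [9]
PUSH 7   [9, 7]
PUSH 2   [9, 7, 2]
MUL      [9, 14]
PUSH -3  [9, 14, -3]
PUSH 8   [9, 14, -3, 8]
PUSH 12  [9, 14, -3, 8, 12]
MOD      [9, 14, -3, 8]
PUSH 7   [9, 14, -3, 8, 7]
MUL      [9, 14, -3, 56]
MUL      [9, 14, -168]
PUSH 12  [9, 14, -168, 12]
ADD      [9, 14, -156]
MUL      [9, -2184]
MUL      [-19656]
PUSH -8  [-19656, -8]
PUSH 9   [-19656, -8, 9]
SUB      [-19656, -17]
SUB      [-19639]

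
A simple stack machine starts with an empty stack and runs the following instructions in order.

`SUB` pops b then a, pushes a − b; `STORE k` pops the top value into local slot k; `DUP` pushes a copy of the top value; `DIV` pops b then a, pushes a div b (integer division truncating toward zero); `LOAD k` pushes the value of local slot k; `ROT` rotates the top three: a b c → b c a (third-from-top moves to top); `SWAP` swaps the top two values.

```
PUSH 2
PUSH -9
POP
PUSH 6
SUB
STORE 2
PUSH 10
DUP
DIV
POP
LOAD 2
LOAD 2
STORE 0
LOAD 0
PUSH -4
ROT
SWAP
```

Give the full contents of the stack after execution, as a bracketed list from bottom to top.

[-4, -4, -4]

PUSH 2   [2]
PUSH -9  [2, -9]
POP      [2]
PUSH 6   [2, 6]
SUB      [-4]
STORE 2  []
PUSH 10  [10]
DUP      [10, 10]
DIV      [1]
POP      []
LOAD 2   [-4]
LOAD 2   [-4, -4]
STORE 0  [-4]
LOAD 0   [-4, -4]
PUSH -4  [-4, -4, -4]
ROT      [-4, -4, -4]
SWAP     [-4, -4, -4]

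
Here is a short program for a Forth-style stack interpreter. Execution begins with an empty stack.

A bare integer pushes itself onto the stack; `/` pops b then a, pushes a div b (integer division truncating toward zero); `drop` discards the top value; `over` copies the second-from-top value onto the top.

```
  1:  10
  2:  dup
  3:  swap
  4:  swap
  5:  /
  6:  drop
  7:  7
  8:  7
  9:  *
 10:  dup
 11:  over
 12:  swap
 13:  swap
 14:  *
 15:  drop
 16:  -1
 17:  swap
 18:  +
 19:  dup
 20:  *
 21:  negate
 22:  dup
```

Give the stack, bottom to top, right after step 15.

[49]

10   -> 10
dup  -> 10 10
swap -> 10 10
swap -> 10 10
/    -> 1
drop -> (empty)
7    -> 7
7    -> 7 7
*    -> 49
dup  -> 49 49
over -> 49 49 49
swap -> 49 49 49
swap -> 49 49 49
*    -> 49 2401
drop -> 49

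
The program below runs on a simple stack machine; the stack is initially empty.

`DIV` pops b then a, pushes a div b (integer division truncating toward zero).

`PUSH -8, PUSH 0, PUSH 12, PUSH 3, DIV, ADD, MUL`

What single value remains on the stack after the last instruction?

-32

PUSH -8 : [-8]
PUSH 0  : [-8, 0]
PUSH 12 : [-8, 0, 12]
PUSH 3  : [-8, 0, 12, 3]
DIV     : [-8, 0, 4]
ADD     : [-8, 4]
MUL     : [-32]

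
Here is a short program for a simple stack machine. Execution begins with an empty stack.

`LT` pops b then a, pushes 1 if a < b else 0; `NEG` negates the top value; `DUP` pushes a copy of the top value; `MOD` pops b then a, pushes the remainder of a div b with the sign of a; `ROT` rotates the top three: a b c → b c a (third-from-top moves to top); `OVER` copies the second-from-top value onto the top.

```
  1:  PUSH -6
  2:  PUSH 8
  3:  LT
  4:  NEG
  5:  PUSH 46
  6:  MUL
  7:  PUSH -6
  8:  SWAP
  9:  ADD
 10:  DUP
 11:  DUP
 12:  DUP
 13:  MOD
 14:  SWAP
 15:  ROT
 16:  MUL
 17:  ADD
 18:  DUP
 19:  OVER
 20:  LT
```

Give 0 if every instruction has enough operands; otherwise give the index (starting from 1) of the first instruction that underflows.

PUSH -6 : [-6]
PUSH 8  : [-6, 8]
LT      : [1]
NEG     : [-1]
PUSH 46 : [-1, 46]
MUL     : [-46]
PUSH -6 : [-46, -6]
SWAP    : [-6, -46]
ADD     : [-52]
DUP     : [-52, -52]
DUP     : [-52, -52, -52]
DUP     : [-52, -52, -52, -52]
MOD     : [-52, -52, 0]
SWAP    : [-52, 0, -52]
ROT     : [0, -52, -52]
MUL     : [0, 2704]
ADD     : [2704]
DUP     : [2704, 2704]
OVER    : [2704, 2704, 2704]
LT      : [2704, 0]

0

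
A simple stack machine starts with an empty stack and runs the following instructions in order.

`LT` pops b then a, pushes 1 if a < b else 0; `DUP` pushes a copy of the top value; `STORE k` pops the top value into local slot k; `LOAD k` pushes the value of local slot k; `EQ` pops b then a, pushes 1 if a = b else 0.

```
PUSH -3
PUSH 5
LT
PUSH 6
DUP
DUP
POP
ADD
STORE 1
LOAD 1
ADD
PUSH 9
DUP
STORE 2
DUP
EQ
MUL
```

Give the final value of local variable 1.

12

PUSH -3 → -3
PUSH 5  → -3 5
LT      → 1
PUSH 6  → 1 6
DUP     → 1 6 6
DUP     → 1 6 6 6
POP     → 1 6 6
ADD     → 1 12
STORE 1 → 1
LOAD 1  → 1 12
ADD     → 13
PUSH 9  → 13 9
DUP     → 13 9 9
STORE 2 → 13 9
DUP     → 13 9 9
EQ      → 13 1
MUL     → 13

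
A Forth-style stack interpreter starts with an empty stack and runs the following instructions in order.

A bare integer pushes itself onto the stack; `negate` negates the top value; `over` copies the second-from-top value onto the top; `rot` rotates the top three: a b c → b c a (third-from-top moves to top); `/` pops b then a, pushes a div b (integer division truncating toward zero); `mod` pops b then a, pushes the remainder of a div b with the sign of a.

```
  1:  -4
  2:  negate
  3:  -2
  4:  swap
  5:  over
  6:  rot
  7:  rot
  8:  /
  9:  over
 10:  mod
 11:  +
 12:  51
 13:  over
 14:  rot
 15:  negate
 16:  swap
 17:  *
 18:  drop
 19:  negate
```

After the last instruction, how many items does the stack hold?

-4     -> [-4]
negate -> [4]
-2     -> [4, -2]
swap   -> [-2, 4]
over   -> [-2, 4, -2]
rot    -> [4, -2, -2]
rot    -> [-2, -2, 4]
/      -> [-2, 0]
over   -> [-2, 0, -2]
mod    -> [-2, 0]
+      -> [-2]
51     -> [-2, 51]
over   -> [-2, 51, -2]
rot    -> [51, -2, -2]
negate -> [51, -2, 2]
swap   -> [51, 2, -2]
*      -> [51, -4]
drop   -> [51]
negate -> [-51]

1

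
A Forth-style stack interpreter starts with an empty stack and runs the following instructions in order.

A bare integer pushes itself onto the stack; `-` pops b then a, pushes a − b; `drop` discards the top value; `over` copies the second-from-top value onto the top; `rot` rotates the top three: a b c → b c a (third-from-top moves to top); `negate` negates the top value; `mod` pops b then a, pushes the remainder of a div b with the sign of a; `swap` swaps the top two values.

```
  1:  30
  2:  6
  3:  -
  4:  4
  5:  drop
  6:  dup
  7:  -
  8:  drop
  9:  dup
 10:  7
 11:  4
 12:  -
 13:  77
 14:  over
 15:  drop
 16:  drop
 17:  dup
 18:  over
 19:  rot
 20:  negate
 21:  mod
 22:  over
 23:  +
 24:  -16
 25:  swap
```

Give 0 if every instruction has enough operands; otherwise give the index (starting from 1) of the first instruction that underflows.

30   : [30]
6    : [30, 6]
-    : [24]
4    : [24, 4]
drop : [24]
dup  : [24, 24]
-    : [0]
drop : []
dup  — needs 1 operand, stack has 0 → underflow

9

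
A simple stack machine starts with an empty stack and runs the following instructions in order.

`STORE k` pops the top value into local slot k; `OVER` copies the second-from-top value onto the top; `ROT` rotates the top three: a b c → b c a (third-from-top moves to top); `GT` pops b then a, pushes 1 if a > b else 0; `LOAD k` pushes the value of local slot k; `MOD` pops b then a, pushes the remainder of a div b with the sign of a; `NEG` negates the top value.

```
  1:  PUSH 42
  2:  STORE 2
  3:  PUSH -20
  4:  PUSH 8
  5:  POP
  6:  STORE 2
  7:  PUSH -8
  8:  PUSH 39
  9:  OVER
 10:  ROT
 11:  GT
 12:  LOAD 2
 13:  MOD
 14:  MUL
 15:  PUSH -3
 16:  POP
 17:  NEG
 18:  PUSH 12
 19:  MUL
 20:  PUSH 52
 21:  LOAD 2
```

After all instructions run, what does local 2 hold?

PUSH 42  → 42
STORE 2  → (empty)
PUSH -20 → -20
PUSH 8   → -20 8
POP      → -20
STORE 2  → (empty)
PUSH -8  → -8
PUSH 39  → -8 39
OVER     → -8 39 -8
ROT      → 39 -8 -8
GT       → 39 0
LOAD 2   → 39 0 -20
MOD      → 39 0
MUL      → 0
PUSH -3  → 0 -3
POP      → 0
NEG      → 0
PUSH 12  → 0 12
MUL      → 0
PUSH 52  → 0 52
LOAD 2   → 0 52 -20

-20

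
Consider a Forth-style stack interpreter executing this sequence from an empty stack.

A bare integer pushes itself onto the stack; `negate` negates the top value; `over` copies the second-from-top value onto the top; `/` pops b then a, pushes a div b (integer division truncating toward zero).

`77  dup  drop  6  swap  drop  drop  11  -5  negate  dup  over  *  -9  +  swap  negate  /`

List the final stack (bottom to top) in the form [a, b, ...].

77     : [77]
dup    : [77, 77]
drop   : [77]
6      : [77, 6]
swap   : [6, 77]
drop   : [6]
drop   : []
11     : [11]
-5     : [11, -5]
negate : [11, 5]
dup    : [11, 5, 5]
over   : [11, 5, 5, 5]
*      : [11, 5, 25]
-9     : [11, 5, 25, -9]
+      : [11, 5, 16]
swap   : [11, 16, 5]
negate : [11, 16, -5]
/      : [11, -3]

[11, -3]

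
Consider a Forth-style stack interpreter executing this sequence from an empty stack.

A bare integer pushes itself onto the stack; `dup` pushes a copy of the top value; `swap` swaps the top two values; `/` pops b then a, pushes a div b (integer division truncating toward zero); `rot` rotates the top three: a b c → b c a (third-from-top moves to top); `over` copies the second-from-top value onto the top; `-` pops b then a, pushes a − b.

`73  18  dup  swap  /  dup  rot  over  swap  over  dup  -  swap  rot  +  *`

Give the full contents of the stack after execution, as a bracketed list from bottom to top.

[1, 1, 0]

73    73
18    73 18
dup   73 18 18
swap  73 18 18
/     73 1
dup   73 1 1
rot   1 1 73
over  1 1 73 1
swap  1 1 1 73
over  1 1 1 73 1
dup   1 1 1 73 1 1
-     1 1 1 73 0
swap  1 1 1 0 73
rot   1 1 0 73 1
+     1 1 0 74
*     1 1 0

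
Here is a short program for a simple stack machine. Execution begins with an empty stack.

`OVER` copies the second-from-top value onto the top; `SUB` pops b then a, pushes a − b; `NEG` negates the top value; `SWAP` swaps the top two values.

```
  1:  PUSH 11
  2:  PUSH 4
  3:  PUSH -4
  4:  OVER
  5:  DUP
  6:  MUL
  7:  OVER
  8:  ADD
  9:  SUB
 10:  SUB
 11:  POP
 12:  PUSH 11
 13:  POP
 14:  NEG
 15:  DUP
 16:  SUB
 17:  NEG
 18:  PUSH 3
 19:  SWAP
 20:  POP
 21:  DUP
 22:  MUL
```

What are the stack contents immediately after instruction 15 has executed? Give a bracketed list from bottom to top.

[-11, -11]

PUSH 11 -> 11
PUSH 4  -> 11 4
PUSH -4 -> 11 4 -4
OVER    -> 11 4 -4 4
DUP     -> 11 4 -4 4 4
MUL     -> 11 4 -4 16
OVER    -> 11 4 -4 16 -4
ADD     -> 11 4 -4 12
SUB     -> 11 4 -16
SUB     -> 11 20
POP     -> 11
PUSH 11 -> 11 11
POP     -> 11
NEG     -> -11
DUP     -> -11 -11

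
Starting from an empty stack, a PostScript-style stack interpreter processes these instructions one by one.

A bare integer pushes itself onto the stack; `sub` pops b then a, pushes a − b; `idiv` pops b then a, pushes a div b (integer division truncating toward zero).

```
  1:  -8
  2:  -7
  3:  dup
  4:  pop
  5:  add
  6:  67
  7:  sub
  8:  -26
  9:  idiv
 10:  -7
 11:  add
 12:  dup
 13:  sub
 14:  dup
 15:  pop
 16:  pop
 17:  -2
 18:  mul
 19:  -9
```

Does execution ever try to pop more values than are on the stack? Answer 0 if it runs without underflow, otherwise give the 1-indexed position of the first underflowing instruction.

-8   : -8
-7   : -8 -7
dup  : -8 -7 -7
pop  : -8 -7
add  : -15
67   : -15 67
sub  : -82
-26  : -82 -26
idiv : 3
-7   : 3 -7
add  : -4
dup  : -4 -4
sub  : 0
dup  : 0 0
pop  : 0
pop  : (empty)
-2   : -2
mul  — needs 2 operands, stack has 1 → underflow

18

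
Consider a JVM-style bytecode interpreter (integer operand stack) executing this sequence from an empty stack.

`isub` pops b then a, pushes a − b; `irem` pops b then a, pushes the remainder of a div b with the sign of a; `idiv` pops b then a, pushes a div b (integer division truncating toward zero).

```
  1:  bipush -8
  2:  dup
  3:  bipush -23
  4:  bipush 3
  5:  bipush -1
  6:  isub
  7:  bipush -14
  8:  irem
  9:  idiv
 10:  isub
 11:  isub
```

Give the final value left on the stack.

bipush -8  : [-8]
dup        : [-8, -8]
bipush -23 : [-8, -8, -23]
bipush 3   : [-8, -8, -23, 3]
bipush -1  : [-8, -8, -23, 3, -1]
isub       : [-8, -8, -23, 4]
bipush -14 : [-8, -8, -23, 4, -14]
irem       : [-8, -8, -23, 4]
idiv       : [-8, -8, -5]
isub       : [-8, -3]
isub       : [-5]

-5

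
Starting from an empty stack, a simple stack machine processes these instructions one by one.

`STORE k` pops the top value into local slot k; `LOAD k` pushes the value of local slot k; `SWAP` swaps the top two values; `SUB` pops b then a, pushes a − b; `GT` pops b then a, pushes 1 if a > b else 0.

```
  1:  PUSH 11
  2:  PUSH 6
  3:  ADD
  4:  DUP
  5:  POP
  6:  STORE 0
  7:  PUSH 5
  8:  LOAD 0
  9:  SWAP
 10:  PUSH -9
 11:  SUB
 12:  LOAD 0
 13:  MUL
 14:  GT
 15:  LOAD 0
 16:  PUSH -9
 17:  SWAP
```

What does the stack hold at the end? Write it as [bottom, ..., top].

[0, -9, 17]

PUSH 11 : 11
PUSH 6  : 11 6
ADD     : 17
DUP     : 17 17
POP     : 17
STORE 0 : (empty)
PUSH 5  : 5
LOAD 0  : 5 17
SWAP    : 17 5
PUSH -9 : 17 5 -9
SUB     : 17 14
LOAD 0  : 17 14 17
MUL     : 17 238
GT      : 0
LOAD 0  : 0 17
PUSH -9 : 0 17 -9
SWAP    : 0 -9 17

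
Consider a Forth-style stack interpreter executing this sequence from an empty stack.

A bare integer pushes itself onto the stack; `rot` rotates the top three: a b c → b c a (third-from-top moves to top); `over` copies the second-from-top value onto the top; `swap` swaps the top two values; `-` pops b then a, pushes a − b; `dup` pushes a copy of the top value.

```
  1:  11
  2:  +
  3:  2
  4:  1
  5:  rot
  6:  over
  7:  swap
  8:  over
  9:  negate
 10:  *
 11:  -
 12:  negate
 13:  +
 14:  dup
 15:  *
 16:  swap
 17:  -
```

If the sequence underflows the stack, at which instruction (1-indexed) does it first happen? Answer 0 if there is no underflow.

2

11 → 11
+  — needs 2 operands, stack has 1 → underflow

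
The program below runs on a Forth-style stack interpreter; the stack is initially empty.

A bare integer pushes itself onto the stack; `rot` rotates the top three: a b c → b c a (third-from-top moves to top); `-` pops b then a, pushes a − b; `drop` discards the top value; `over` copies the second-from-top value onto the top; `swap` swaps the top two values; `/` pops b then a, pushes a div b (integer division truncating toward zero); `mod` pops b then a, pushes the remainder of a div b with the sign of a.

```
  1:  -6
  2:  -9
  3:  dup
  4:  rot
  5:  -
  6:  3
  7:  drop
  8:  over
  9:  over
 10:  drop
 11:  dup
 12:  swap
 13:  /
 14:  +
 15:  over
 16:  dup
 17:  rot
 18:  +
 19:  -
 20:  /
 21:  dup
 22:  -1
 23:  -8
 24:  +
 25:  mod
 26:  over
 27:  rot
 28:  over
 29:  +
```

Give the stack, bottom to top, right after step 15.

-6   → -6
-9   → -6 -9
dup  → -6 -9 -9
rot  → -9 -9 -6
-    → -9 -3
3    → -9 -3 3
drop → -9 -3
over → -9 -3 -9
over → -9 -3 -9 -3
drop → -9 -3 -9
dup  → -9 -3 -9 -9
swap → -9 -3 -9 -9
/    → -9 -3 1
+    → -9 -2
over → -9 -2 -9

[-9, -2, -9]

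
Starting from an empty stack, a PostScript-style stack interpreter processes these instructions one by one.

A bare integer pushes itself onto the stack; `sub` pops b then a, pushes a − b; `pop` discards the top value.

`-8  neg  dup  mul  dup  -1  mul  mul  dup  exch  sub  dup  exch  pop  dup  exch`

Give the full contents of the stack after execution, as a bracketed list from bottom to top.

-8   → [-8]
neg  → [8]
dup  → [8, 8]
mul  → [64]
dup  → [64, 64]
-1   → [64, 64, -1]
mul  → [64, -64]
mul  → [-4096]
dup  → [-4096, -4096]
exch → [-4096, -4096]
sub  → [0]
dup  → [0, 0]
exch → [0, 0]
pop  → [0]
dup  → [0, 0]
exch → [0, 0]

[0, 0]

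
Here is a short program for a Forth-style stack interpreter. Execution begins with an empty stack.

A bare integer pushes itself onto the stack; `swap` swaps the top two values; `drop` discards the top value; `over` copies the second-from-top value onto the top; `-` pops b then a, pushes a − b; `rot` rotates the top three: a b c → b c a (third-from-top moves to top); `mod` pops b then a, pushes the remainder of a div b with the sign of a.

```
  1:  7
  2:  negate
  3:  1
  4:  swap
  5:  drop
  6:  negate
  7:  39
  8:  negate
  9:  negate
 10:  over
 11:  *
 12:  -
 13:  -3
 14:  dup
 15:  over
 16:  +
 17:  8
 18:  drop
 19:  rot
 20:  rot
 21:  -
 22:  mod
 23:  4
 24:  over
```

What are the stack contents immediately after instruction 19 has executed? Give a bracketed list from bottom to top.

[-3, -6, 38]

7      → [7]
negate → [-7]
1      → [-7, 1]
swap   → [1, -7]
drop   → [1]
negate → [-1]
39     → [-1, 39]
negate → [-1, -39]
negate → [-1, 39]
over   → [-1, 39, -1]
*      → [-1, -39]
-      → [38]
-3     → [38, -3]
dup    → [38, -3, -3]
over   → [38, -3, -3, -3]
+      → [38, -3, -6]
8      → [38, -3, -6, 8]
drop   → [38, -3, -6]
rot    → [-3, -6, 38]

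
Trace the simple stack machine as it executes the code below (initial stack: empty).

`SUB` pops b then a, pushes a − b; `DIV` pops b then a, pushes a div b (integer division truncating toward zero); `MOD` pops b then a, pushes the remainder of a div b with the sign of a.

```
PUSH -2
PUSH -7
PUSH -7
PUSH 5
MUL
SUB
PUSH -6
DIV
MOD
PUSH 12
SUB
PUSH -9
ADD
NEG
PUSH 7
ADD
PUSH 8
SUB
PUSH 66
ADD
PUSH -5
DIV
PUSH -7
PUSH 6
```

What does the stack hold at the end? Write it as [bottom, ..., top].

PUSH -2 → -2
PUSH -7 → -2 -7
PUSH -7 → -2 -7 -7
PUSH 5  → -2 -7 -7 5
MUL     → -2 -7 -35
SUB     → -2 28
PUSH -6 → -2 28 -6
DIV     → -2 -4
MOD     → -2
PUSH 12 → -2 12
SUB     → -14
PUSH -9 → -14 -9
ADD     → -23
NEG     → 23
PUSH 7  → 23 7
ADD     → 30
PUSH 8  → 30 8
SUB     → 22
PUSH 66 → 22 66
ADD     → 88
PUSH -5 → 88 -5
DIV     → -17
PUSH -7 → -17 -7
PUSH 6  → -17 -7 6

[-17, -7, 6]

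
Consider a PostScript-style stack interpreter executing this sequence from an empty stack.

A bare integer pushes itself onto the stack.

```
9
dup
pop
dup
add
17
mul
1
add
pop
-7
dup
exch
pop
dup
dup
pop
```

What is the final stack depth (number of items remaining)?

9    → 9
dup  → 9 9
pop  → 9
dup  → 9 9
add  → 18
17   → 18 17
mul  → 306
1    → 306 1
add  → 307
pop  → (empty)
-7   → -7
dup  → -7 -7
exch → -7 -7
pop  → -7
dup  → -7 -7
dup  → -7 -7 -7
pop  → -7 -7

2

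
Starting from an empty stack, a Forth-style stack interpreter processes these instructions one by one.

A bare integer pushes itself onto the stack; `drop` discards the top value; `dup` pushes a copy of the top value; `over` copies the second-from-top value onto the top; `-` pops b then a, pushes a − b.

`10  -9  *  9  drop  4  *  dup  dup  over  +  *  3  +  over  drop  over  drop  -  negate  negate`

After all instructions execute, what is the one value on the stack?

-259563

10     -> [10]
-9     -> [10, -9]
*      -> [-90]
9      -> [-90, 9]
drop   -> [-90]
4      -> [-90, 4]
*      -> [-360]
dup    -> [-360, -360]
dup    -> [-360, -360, -360]
over   -> [-360, -360, -360, -360]
+      -> [-360, -360, -720]
*      -> [-360, 259200]
3      -> [-360, 259200, 3]
+      -> [-360, 259203]
over   -> [-360, 259203, -360]
drop   -> [-360, 259203]
over   -> [-360, 259203, -360]
drop   -> [-360, 259203]
-      -> [-259563]
negate -> [259563]
negate -> [-259563]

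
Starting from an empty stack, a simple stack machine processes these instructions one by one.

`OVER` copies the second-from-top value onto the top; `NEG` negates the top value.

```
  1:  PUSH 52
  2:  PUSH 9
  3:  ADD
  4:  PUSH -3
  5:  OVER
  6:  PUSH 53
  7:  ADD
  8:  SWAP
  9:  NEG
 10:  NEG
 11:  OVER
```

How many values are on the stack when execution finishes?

PUSH 52 : 52
PUSH 9  : 52 9
ADD     : 61
PUSH -3 : 61 -3
OVER    : 61 -3 61
PUSH 53 : 61 -3 61 53
ADD     : 61 -3 114
SWAP    : 61 114 -3
NEG     : 61 114 3
NEG     : 61 114 -3
OVER    : 61 114 -3 114

4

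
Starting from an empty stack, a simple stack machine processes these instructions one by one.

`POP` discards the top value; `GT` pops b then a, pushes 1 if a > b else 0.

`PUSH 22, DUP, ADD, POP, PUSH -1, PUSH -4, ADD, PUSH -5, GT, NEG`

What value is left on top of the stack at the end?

PUSH 22 → 22
DUP     → 22 22
ADD     → 44
POP     → (empty)
PUSH -1 → -1
PUSH -4 → -1 -4
ADD     → -5
PUSH -5 → -5 -5
GT      → 0
NEG     → 0

0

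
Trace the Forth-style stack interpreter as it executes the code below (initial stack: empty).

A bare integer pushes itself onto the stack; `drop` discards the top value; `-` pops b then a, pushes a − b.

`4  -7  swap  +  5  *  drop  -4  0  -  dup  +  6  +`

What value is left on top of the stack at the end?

4    → 4
-7   → 4 -7
swap → -7 4
+    → -3
5    → -3 5
*    → -15
drop → (empty)
-4   → -4
0    → -4 0
-    → -4
dup  → -4 -4
+    → -8
6    → -8 6
+    → -2

-2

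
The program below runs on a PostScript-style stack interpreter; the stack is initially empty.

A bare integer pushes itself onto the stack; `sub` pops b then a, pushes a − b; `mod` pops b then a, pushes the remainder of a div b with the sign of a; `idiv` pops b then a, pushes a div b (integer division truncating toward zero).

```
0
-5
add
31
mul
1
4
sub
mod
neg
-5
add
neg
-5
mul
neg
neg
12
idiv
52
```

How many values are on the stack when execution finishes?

0    -> [0]
-5   -> [0, -5]
add  -> [-5]
31   -> [-5, 31]
mul  -> [-155]
1    -> [-155, 1]
4    -> [-155, 1, 4]
sub  -> [-155, -3]
mod  -> [-2]
neg  -> [2]
-5   -> [2, -5]
add  -> [-3]
neg  -> [3]
-5   -> [3, -5]
mul  -> [-15]
neg  -> [15]
neg  -> [-15]
12   -> [-15, 12]
idiv -> [-1]
52   -> [-1, 52]

2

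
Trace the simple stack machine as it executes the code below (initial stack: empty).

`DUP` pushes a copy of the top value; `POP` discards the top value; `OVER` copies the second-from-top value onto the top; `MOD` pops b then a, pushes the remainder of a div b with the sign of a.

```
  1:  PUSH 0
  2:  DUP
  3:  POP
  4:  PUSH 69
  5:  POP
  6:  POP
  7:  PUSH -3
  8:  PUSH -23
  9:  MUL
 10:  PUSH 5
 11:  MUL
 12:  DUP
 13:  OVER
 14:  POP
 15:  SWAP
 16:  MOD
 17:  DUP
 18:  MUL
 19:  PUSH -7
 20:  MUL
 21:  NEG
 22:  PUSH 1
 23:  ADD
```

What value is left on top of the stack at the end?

1

PUSH 0   → 0
DUP      → 0 0
POP      → 0
PUSH 69  → 0 69
POP      → 0
POP      → (empty)
PUSH -3  → -3
PUSH -23 → -3 -23
MUL      → 69
PUSH 5   → 69 5
MUL      → 345
DUP      → 345 345
OVER     → 345 345 345
POP      → 345 345
SWAP     → 345 345
MOD      → 0
DUP      → 0 0
MUL      → 0
PUSH -7  → 0 -7
MUL      → 0
NEG      → 0
PUSH 1   → 0 1
ADD      → 1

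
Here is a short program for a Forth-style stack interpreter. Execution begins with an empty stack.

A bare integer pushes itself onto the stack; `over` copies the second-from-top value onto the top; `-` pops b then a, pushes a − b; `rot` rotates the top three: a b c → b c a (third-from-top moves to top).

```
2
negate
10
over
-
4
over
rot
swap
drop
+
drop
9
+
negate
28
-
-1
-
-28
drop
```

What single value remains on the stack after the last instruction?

2      : 2
negate : -2
10     : -2 10
over   : -2 10 -2
-      : -2 12
4      : -2 12 4
over   : -2 12 4 12
rot    : -2 4 12 12
swap   : -2 4 12 12
drop   : -2 4 12
+      : -2 16
drop   : -2
9      : -2 9
+      : 7
negate : -7
28     : -7 28
-      : -35
-1     : -35 -1
-      : -34
-28    : -34 -28
drop   : -34

-34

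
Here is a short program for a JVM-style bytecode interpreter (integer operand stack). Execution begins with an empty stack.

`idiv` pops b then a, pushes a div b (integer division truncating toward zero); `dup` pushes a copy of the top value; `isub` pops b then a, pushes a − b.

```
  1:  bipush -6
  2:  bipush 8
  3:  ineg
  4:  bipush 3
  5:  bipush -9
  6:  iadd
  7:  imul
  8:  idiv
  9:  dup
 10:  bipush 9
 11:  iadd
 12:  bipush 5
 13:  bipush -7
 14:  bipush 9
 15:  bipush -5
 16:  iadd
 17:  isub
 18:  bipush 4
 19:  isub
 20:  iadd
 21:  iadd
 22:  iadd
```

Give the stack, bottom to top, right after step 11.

bipush -6 → -6
bipush 8  → -6 8
ineg      → -6 -8
bipush 3  → -6 -8 3
bipush -9 → -6 -8 3 -9
iadd      → -6 -8 -6
imul      → -6 48
idiv      → 0
dup       → 0 0
bipush 9  → 0 0 9
iadd      → 0 9

[0, 9]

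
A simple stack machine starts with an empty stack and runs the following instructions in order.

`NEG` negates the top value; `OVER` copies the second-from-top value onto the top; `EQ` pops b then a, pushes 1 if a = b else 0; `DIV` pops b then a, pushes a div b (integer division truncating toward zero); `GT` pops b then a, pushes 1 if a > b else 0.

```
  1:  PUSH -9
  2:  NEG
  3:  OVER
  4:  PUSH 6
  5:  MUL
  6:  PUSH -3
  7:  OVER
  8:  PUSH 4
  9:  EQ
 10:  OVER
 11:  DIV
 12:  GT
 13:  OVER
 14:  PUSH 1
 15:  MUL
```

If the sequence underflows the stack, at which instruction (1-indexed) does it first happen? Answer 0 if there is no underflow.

3

PUSH -9 -> [-9]
NEG     -> [9]
OVER  — needs 2 operands, stack has 1 → underflow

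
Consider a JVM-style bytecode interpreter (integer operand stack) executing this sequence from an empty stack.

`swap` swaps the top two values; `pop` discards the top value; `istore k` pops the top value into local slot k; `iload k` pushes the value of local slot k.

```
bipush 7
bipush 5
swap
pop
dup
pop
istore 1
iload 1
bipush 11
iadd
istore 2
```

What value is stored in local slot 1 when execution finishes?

bipush 7  : [7]
bipush 5  : [7, 5]
swap      : [5, 7]
pop       : [5]
dup       : [5, 5]
pop       : [5]
istore 1  : []
iload 1   : [5]
bipush 11 : [5, 11]
iadd      : [16]
istore 2  : []

5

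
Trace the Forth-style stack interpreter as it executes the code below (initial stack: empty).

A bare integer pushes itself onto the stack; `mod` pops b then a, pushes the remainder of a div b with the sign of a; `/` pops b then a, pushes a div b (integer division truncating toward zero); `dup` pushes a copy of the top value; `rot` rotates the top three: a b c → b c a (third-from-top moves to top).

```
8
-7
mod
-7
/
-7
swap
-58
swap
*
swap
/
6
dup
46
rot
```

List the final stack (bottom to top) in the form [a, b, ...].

[0, 6, 46, 6]

8    -> [8]
-7   -> [8, -7]
mod  -> [1]
-7   -> [1, -7]
/    -> [0]
-7   -> [0, -7]
swap -> [-7, 0]
-58  -> [-7, 0, -58]
swap -> [-7, -58, 0]
*    -> [-7, 0]
swap -> [0, -7]
/    -> [0]
6    -> [0, 6]
dup  -> [0, 6, 6]
46   -> [0, 6, 6, 46]
rot  -> [0, 6, 46, 6]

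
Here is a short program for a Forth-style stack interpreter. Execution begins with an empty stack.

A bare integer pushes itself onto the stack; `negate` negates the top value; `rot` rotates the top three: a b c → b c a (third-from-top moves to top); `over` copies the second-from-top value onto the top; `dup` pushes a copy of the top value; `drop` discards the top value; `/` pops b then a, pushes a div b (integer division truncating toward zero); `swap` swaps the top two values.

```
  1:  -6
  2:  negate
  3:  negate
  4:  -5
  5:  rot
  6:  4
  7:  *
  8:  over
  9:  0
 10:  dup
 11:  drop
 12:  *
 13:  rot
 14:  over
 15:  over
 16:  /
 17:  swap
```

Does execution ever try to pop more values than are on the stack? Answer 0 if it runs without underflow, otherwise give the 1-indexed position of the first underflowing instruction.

-6     : -6
negate : 6
negate : -6
-5     : -6 -5
rot  — needs 3 operands, stack has 2 → underflow

5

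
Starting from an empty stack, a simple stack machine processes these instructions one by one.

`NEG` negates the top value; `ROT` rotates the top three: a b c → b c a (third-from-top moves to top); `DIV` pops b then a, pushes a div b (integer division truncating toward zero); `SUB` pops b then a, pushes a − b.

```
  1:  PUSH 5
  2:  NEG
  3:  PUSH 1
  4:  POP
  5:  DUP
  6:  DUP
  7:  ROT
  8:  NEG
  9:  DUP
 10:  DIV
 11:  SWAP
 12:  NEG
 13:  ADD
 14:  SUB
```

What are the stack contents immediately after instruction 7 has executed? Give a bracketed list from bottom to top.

PUSH 5 : [5]
NEG    : [-5]
PUSH 1 : [-5, 1]
POP    : [-5]
DUP    : [-5, -5]
DUP    : [-5, -5, -5]
ROT    : [-5, -5, -5]

[-5, -5, -5]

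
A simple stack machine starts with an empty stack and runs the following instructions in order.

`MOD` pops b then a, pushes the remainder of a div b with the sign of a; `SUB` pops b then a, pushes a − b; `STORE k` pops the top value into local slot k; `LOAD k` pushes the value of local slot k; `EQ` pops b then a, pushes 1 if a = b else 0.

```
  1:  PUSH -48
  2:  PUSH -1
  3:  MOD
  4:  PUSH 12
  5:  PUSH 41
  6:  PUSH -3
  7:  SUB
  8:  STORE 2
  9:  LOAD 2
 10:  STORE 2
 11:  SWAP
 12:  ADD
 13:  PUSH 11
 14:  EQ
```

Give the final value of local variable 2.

PUSH -48  [-48]
PUSH -1   [-48, -1]
MOD       [0]
PUSH 12   [0, 12]
PUSH 41   [0, 12, 41]
PUSH -3   [0, 12, 41, -3]
SUB       [0, 12, 44]
STORE 2   [0, 12]
LOAD 2    [0, 12, 44]
STORE 2   [0, 12]
SWAP      [12, 0]
ADD       [12]
PUSH 11   [12, 11]
EQ        [0]

44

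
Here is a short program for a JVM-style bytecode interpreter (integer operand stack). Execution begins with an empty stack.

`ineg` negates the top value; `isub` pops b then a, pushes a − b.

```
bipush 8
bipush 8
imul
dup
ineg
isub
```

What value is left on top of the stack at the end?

128

bipush 8 → 8
bipush 8 → 8 8
imul     → 64
dup      → 64 64
ineg     → 64 -64
isub     → 128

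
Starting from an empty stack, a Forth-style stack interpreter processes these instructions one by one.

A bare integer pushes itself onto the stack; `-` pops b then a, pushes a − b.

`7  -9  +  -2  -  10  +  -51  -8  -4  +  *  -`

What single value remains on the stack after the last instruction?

7   → 7
-9  → 7 -9
+   → -2
-2  → -2 -2
-   → 0
10  → 0 10
+   → 10
-51 → 10 -51
-8  → 10 -51 -8
-4  → 10 -51 -8 -4
+   → 10 -51 -12
*   → 10 612
-   → -602

-602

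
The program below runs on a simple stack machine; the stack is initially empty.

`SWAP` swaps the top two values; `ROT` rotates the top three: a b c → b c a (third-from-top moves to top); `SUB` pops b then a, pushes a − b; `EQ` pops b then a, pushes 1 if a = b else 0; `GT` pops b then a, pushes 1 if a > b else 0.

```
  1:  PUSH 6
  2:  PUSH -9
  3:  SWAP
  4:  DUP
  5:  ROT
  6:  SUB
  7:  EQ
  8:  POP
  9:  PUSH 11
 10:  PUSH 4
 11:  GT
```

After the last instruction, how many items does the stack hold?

PUSH 6  → 6
PUSH -9 → 6 -9
SWAP    → -9 6
DUP     → -9 6 6
ROT     → 6 6 -9
SUB     → 6 15
EQ      → 0
POP     → (empty)
PUSH 11 → 11
PUSH 4  → 11 4
GT      → 1

1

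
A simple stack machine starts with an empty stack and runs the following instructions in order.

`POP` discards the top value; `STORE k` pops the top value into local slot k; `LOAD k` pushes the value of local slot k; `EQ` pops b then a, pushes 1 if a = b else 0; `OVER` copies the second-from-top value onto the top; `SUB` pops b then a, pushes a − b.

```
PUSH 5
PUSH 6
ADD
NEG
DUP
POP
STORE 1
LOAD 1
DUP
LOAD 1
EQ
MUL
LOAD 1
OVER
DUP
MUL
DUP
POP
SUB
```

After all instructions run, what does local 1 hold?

-11

PUSH 5  → 5
PUSH 6  → 5 6
ADD     → 11
NEG     → -11
DUP     → -11 -11
POP     → -11
STORE 1 → (empty)
LOAD 1  → -11
DUP     → -11 -11
LOAD 1  → -11 -11 -11
EQ      → -11 1
MUL     → -11
LOAD 1  → -11 -11
OVER    → -11 -11 -11
DUP     → -11 -11 -11 -11
MUL     → -11 -11 121
DUP     → -11 -11 121 121
POP     → -11 -11 121
SUB     → -11 -132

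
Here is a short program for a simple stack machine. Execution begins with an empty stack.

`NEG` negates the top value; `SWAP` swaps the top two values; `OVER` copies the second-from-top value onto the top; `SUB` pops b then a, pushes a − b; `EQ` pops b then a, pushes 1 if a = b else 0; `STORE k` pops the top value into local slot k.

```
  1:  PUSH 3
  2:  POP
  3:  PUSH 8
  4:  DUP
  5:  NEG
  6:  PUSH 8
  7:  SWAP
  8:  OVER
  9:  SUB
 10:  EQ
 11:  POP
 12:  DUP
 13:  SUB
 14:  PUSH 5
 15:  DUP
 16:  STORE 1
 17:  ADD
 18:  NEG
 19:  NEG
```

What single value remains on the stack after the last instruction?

5

PUSH 3  : 3
POP     : (empty)
PUSH 8  : 8
DUP     : 8 8
NEG     : 8 -8
PUSH 8  : 8 -8 8
SWAP    : 8 8 -8
OVER    : 8 8 -8 8
SUB     : 8 8 -16
EQ      : 8 0
POP     : 8
DUP     : 8 8
SUB     : 0
PUSH 5  : 0 5
DUP     : 0 5 5
STORE 1 : 0 5
ADD     : 5
NEG     : -5
NEG     : 5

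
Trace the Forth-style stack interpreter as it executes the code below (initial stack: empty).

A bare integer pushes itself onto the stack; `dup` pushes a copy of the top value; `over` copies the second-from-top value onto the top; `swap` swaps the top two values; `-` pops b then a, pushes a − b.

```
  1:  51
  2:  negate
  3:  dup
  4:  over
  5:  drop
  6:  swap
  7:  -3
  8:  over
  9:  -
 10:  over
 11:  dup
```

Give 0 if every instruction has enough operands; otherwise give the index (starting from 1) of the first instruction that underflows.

0

51     -> [51]
negate -> [-51]
dup    -> [-51, -51]
over   -> [-51, -51, -51]
drop   -> [-51, -51]
swap   -> [-51, -51]
-3     -> [-51, -51, -3]
over   -> [-51, -51, -3, -51]
-      -> [-51, -51, 48]
over   -> [-51, -51, 48, -51]
dup    -> [-51, -51, 48, -51, -51]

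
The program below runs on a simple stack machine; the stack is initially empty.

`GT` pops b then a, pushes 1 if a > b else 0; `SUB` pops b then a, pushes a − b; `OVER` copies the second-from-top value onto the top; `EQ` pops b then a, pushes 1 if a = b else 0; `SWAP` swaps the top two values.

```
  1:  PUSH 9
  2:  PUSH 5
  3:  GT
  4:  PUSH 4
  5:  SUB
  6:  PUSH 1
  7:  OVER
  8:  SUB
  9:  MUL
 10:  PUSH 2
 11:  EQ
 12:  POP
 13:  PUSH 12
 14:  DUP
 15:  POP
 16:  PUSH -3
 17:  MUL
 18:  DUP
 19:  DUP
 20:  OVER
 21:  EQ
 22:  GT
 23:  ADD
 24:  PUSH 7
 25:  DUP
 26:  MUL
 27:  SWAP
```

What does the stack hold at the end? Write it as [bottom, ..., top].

[49, -36]

PUSH 9   [9]
PUSH 5   [9, 5]
GT       [1]
PUSH 4   [1, 4]
SUB      [-3]
PUSH 1   [-3, 1]
OVER     [-3, 1, -3]
SUB      [-3, 4]
MUL      [-12]
PUSH 2   [-12, 2]
EQ       [0]
POP      []
PUSH 12  [12]
DUP      [12, 12]
POP      [12]
PUSH -3  [12, -3]
MUL      [-36]
DUP      [-36, -36]
DUP      [-36, -36, -36]
OVER     [-36, -36, -36, -36]
EQ       [-36, -36, 1]
GT       [-36, 0]
ADD      [-36]
PUSH 7   [-36, 7]
DUP      [-36, 7, 7]
MUL      [-36, 49]
SWAP     [49, -36]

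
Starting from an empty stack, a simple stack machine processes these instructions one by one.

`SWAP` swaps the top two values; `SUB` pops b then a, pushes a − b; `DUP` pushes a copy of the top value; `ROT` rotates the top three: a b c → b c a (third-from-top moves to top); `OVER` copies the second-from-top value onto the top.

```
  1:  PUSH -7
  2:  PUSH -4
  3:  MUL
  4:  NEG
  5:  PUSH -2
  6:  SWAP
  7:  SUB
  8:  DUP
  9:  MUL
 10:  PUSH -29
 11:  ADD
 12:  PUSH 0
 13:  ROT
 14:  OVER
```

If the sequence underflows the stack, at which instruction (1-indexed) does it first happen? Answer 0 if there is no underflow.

13

PUSH -7  → -7
PUSH -4  → -7 -4
MUL      → 28
NEG      → -28
PUSH -2  → -28 -2
SWAP     → -2 -28
SUB      → 26
DUP      → 26 26
MUL      → 676
PUSH -29 → 676 -29
ADD      → 647
PUSH 0   → 647 0
ROT  — needs 3 operands, stack has 2 → underflow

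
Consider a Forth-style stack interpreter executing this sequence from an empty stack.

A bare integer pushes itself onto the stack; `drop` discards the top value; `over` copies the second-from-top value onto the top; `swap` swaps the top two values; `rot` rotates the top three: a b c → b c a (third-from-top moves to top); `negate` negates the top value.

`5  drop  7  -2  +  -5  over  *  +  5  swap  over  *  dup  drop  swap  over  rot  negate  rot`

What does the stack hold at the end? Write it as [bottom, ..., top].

[-100, 100, 5]

5      → [5]
drop   → []
7      → [7]
-2     → [7, -2]
+      → [5]
-5     → [5, -5]
over   → [5, -5, 5]
*      → [5, -25]
+      → [-20]
5      → [-20, 5]
swap   → [5, -20]
over   → [5, -20, 5]
*      → [5, -100]
dup    → [5, -100, -100]
drop   → [5, -100]
swap   → [-100, 5]
over   → [-100, 5, -100]
rot    → [5, -100, -100]
negate → [5, -100, 100]
rot    → [-100, 100, 5]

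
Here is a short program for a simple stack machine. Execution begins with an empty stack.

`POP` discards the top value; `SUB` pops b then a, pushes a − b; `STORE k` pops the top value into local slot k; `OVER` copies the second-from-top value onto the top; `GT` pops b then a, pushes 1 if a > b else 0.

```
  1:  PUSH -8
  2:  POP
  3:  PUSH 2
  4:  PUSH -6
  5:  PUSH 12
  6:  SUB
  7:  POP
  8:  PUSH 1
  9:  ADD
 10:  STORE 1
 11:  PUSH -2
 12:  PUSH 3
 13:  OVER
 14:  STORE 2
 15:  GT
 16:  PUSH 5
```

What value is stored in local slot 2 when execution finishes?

-2

PUSH -8 : [-8]
POP     : []
PUSH 2  : [2]
PUSH -6 : [2, -6]
PUSH 12 : [2, -6, 12]
SUB     : [2, -18]
POP     : [2]
PUSH 1  : [2, 1]
ADD     : [3]
STORE 1 : []
PUSH -2 : [-2]
PUSH 3  : [-2, 3]
OVER    : [-2, 3, -2]
STORE 2 : [-2, 3]
GT      : [0]
PUSH 5  : [0, 5]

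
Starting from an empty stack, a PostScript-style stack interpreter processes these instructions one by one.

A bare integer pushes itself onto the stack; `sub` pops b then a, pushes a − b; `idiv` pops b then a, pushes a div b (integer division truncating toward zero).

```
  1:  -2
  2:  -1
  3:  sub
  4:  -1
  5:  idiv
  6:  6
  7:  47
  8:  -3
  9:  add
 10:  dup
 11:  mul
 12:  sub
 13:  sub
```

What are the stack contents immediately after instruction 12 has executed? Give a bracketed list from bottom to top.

-2   -> -2
-1   -> -2 -1
sub  -> -1
-1   -> -1 -1
idiv -> 1
6    -> 1 6
47   -> 1 6 47
-3   -> 1 6 47 -3
add  -> 1 6 44
dup  -> 1 6 44 44
mul  -> 1 6 1936
sub  -> 1 -1930

[1, -1930]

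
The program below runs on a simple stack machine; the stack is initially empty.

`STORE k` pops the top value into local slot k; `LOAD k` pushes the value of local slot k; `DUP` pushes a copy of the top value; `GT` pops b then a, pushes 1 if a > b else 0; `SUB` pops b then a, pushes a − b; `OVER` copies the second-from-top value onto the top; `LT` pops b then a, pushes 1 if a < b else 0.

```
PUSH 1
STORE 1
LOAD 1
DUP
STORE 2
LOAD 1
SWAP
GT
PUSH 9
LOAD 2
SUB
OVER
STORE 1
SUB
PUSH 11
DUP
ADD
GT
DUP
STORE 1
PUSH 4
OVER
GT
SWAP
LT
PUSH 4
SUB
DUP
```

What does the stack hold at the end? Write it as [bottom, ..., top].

PUSH 1   1
STORE 1  (empty)
LOAD 1   1
DUP      1 1
STORE 2  1
LOAD 1   1 1
SWAP     1 1
GT       0
PUSH 9   0 9
LOAD 2   0 9 1
SUB      0 8
OVER     0 8 0
STORE 1  0 8
SUB      -8
PUSH 11  -8 11
DUP      -8 11 11
ADD      -8 22
GT       0
DUP      0 0
STORE 1  0
PUSH 4   0 4
OVER     0 4 0
GT       0 1
SWAP     1 0
LT       0
PUSH 4   0 4
SUB      -4
DUP      -4 -4

[-4, -4]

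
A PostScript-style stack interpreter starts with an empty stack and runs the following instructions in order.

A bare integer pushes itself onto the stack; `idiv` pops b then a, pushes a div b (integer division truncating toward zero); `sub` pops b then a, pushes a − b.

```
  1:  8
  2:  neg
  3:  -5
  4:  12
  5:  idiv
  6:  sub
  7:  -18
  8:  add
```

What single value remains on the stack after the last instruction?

8    → 8
neg  → -8
-5   → -8 -5
12   → -8 -5 12
idiv → -8 0
sub  → -8
-18  → -8 -18
add  → -26

-26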